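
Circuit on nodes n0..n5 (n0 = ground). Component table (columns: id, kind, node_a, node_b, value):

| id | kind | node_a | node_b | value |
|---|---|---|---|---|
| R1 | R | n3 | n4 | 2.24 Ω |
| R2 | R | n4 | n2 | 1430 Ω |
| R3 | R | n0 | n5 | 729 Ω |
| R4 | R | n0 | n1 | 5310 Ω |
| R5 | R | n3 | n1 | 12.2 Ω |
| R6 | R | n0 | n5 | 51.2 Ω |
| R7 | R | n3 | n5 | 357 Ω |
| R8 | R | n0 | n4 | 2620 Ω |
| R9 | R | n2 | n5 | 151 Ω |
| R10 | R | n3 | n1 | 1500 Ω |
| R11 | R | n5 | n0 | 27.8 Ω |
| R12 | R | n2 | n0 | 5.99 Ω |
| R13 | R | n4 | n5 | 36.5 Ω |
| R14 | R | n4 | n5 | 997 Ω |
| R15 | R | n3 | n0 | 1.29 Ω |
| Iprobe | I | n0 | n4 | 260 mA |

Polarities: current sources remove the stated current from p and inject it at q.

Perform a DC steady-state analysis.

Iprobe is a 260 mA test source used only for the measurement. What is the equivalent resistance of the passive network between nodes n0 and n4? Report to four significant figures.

Element admittances at DC:
  Y(R1) = 0.4464 S between n3,n4
  Y(R2) = 0.0006993 S between n4,n2
  Y(R3) = 0.001372 S between n0,n5
  Y(R4) = 0.0001883 S between n0,n1
  Y(R5) = 0.08197 S between n3,n1
  Y(R6) = 0.01953 S between n0,n5
  Y(R7) = 0.002801 S between n3,n5
  Y(R8) = 0.0003817 S between n0,n4
  Y(R9) = 0.006623 S between n2,n5
  Y(R10) = 0.0006667 S between n3,n1
  Y(R11) = 0.03597 S between n5,n0
  Y(R12) = 0.1669 S between n2,n0
  Y(R13) = 0.02740 S between n4,n5
  Y(R14) = 0.001003 S between n4,n5
  Y(R15) = 0.7752 S between n3,n0
  Iprobe: injects 0.26 A into n4 (from n0)
Assemble and solve the 5×5 MNA system:
  V(n1)=0.3117  V(n2)=0.01357  V(n3)=0.3124  V(n4)=0.8553  V(n5)=0.2667

R_eq = 3.290 Ω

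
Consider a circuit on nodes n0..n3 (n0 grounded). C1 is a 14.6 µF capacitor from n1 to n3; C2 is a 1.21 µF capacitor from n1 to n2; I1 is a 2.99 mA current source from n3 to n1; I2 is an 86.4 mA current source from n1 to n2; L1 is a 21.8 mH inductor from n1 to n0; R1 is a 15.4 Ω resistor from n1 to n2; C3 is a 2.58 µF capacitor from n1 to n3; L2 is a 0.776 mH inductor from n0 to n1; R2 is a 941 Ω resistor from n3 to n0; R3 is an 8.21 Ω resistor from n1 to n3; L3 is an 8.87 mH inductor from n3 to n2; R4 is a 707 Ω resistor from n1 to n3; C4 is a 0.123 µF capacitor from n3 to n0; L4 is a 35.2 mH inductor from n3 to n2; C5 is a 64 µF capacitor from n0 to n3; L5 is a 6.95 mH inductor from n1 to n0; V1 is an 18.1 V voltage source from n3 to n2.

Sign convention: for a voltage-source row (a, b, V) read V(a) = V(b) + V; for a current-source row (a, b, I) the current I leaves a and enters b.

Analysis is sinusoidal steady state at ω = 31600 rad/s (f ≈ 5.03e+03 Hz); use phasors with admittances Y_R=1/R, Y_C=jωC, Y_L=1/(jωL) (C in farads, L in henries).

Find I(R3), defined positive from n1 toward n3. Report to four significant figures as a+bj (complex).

Element admittances at ω=31600 rad/s:
  Y(C1) = 0.000+0.4614j S between n1,n3
  Y(C2) = 0.000+0.03824j S between n1,n2
  I1: injects 0.00299 A into n1 (from n3)
  I2: injects 0.0864 A into n2 (from n1)
  Y(L1) = 0.000-0.001452j S between n1,n0
  Y(R1) = 0.06494+0.000j S between n1,n2
  Y(C3) = 0.000+0.08153j S between n1,n3
  Y(L2) = 0.000-0.04078j S between n0,n1
  Y(R2) = 0.001063+0.000j S between n3,n0
  Y(R3) = 0.1218+0.000j S between n1,n3
  Y(L3) = 0.000-0.003568j S between n3,n2
  Y(R4) = 0.001414+0.000j S between n1,n3
  Y(C4) = 0.000+0.003887j S between n3,n0
  Y(L4) = 0.000-0.0008990j S between n3,n2
  Y(C5) = 0.000+2.022j S between n0,n3
  Y(L5) = 0.000-0.004553j S between n1,n0
  V1: constraint V(n3)−V(n2) = 18.1
Assemble and solve the 4×4 MNA system:
  V(n1)=-1.940+1.732j  V(n2)=-18.14+0.03997j  V(n3)=-0.04481+0.03997j
  i(V1)=-1.074-0.6486j

-0.2308+0.2061j A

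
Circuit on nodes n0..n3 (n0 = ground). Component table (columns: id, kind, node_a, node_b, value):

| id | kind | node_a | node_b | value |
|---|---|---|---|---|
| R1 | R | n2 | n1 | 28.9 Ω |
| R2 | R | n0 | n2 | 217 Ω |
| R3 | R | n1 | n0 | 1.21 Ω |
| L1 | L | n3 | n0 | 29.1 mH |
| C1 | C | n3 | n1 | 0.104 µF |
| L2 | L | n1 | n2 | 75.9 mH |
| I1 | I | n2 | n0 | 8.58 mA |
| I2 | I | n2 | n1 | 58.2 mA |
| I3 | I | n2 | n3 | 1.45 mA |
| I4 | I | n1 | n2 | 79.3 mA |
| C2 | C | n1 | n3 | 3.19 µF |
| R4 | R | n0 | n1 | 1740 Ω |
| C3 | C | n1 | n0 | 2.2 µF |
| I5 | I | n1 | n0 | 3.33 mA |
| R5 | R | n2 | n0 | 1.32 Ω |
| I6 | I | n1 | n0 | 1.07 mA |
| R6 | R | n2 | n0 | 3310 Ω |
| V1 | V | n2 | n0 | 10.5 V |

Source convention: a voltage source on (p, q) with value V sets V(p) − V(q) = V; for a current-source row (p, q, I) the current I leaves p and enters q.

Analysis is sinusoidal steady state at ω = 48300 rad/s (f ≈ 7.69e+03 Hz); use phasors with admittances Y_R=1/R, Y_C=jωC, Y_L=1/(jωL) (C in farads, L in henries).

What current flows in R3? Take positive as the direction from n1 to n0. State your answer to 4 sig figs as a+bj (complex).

0.3203-0.04188j A

Apply KCL at each of the 3 non-ground nodes and solve the resulting linear system.
Node n1: branches {R1, R3, C1, L2, I2, I4, C2, R4, C3, I5, I6} → V_1 = 0.3876-0.05068j
Node n2: branches {R1, R2, L2, I1, I2, I3, I4, R5, R6, V1} → V_2 = 10.50+0.000j
Node n3: branches {L1, C1, I3, C2} → V_3 = 0.3893-0.06006j
Source currents: i(V1)=-8.345+0.001005j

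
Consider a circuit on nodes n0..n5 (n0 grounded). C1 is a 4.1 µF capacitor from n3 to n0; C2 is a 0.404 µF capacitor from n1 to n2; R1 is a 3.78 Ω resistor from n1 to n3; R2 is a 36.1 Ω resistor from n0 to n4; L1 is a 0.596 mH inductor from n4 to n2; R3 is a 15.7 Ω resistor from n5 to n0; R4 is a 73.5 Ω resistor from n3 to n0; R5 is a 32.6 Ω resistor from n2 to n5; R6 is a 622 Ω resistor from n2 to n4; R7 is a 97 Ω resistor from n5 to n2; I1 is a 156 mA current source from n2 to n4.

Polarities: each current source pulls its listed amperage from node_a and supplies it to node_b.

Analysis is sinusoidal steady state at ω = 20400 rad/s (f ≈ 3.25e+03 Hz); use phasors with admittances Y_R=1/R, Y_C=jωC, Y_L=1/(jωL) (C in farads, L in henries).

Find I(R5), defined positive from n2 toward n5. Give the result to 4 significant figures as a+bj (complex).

-0.005930-0.01749j A

MNA unknowns: 5 node voltages V₁..V_5
C1: Y=0.000+0.08364j on G[3,0]
C2: Y=0.000+0.008242j on G[1,2]
R1: Y=0.2646+0.000j on G[1,3]
R2: Y=0.02770+0.000j on G[0,4]
L1: Y=0.000-0.08225j on G[4,2]
R3: Y=0.06369+0.000j on G[5,0]
R4: Y=0.01361+0.000j on G[3,0]
R5: Y=0.03067+0.000j on G[2,5]
R6: Y=0.001608+0.000j on G[2,4]
R7: Y=0.01031+0.000j on G[5,2]
I1: z[2]−=0.156, z[4]+=0.156
solve → V1=0.008065-0.09599j, V2=-0.3177-0.9371j, V3=-0.01814-0.08584j, V4=0.03577+0.9406j, V5=-0.1244-0.3669j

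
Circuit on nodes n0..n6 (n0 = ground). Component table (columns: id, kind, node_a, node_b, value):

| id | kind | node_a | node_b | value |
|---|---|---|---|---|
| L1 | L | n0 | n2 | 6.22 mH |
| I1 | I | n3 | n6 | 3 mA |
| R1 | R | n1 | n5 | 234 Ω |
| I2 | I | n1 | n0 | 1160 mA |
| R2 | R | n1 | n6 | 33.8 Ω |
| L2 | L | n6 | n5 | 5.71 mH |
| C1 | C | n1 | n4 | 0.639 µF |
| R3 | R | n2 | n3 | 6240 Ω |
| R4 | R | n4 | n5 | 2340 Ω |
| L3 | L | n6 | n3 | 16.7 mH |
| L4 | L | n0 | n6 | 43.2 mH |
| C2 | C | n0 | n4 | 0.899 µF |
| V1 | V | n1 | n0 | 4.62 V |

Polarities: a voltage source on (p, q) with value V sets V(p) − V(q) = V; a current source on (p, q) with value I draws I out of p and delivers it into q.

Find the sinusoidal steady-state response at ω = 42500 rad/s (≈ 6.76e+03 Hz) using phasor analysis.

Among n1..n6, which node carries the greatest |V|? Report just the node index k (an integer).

MNA unknowns: 6 node voltages V₁..V_6 plus 1 source current (V1)
L1: Y=0.000-0.003783j on G[0,2]
I1: z[3]−=0.003, z[6]+=0.003
R1: Y=0.004274+0.000j on G[1,5]
I2: z[1]−=1.16, z[0]+=1.16
R2: Y=0.02959+0.000j on G[1,6]
L2: Y=0.000-0.004121j on G[6,5]
C1: Y=0.000+0.02716j on G[1,4]
R3: Y=0.0001603+0.000j on G[2,3]
R4: Y=0.0004274+0.000j on G[4,5]
L3: Y=0.000-0.001409j on G[6,3]
L4: Y=0.000-0.0005447j on G[0,6]
C2: Y=0.000+0.03821j on G[0,4]
V1: row V1−V0=4.62, i_V1 at 1,0
solve → V1=4.620+0.000j, V2=0.1132+0.1761j, V3=4.269-2.495j, V4=1.919-0.01697j, V5=4.515-0.05299j, V6=4.573+0.1068j
aux → i_V1=-1.161-0.07041j

3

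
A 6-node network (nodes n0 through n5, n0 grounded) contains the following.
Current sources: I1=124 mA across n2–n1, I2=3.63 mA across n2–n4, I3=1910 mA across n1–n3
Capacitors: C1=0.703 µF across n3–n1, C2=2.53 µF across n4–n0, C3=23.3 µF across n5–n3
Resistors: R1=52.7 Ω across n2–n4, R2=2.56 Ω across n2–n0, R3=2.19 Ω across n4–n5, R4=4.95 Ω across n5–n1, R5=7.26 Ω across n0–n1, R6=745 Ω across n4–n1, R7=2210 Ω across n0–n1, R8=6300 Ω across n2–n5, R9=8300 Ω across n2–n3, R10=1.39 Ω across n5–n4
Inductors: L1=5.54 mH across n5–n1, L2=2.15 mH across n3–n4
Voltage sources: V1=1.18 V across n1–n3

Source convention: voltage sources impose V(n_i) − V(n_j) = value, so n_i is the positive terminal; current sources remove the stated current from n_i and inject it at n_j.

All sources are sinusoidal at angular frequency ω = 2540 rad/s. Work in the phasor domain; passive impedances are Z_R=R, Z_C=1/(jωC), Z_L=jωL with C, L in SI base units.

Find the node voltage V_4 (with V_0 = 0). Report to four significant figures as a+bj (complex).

0.3988+0.3059j V

Element admittances at ω=2540 rad/s:
  I1: injects 0.124 A into n1 (from n2)
  Y(C1) = 0.000+0.001786j S between n3,n1
  Y(R1) = 0.01898+0.000j S between n2,n4
  I2: injects 0.00363 A into n4 (from n2)
  Y(L1) = 0.000-0.07107j S between n5,n1
  Y(R2) = 0.3906+0.000j S between n2,n0
  Y(R3) = 0.4566+0.000j S between n4,n5
  Y(R4) = 0.2020+0.000j S between n5,n1
  Y(C2) = 0.000+0.006426j S between n4,n0
  Y(R5) = 0.1377+0.000j S between n0,n1
  Y(L2) = 0.000-0.1831j S between n3,n4
  Y(R6) = 0.001342+0.000j S between n4,n1
  Y(R7) = 0.0004525+0.000j S between n0,n1
  Y(R8) = 0.0001587+0.000j S between n2,n5
  Y(R9) = 0.0001205+0.000j S between n2,n3
  Y(C3) = 0.000+0.05918j S between n5,n3
  Y(R10) = 0.7194+0.000j S between n5,n4
  I3: injects 1.91 A into n3 (from n1)
  V1: constraint V(n1)−V(n3) = 1.18
Assemble and solve the 6×6 MNA system:
  V(n1)=0.8420-0.05874j  V(n2)=-0.2928+0.01422j  V(n3)=-0.3380-0.05874j  V(n4)=0.3988+0.3059j  V(n5)=0.4615+0.1984j
  i(V1)=-1.962+0.08549j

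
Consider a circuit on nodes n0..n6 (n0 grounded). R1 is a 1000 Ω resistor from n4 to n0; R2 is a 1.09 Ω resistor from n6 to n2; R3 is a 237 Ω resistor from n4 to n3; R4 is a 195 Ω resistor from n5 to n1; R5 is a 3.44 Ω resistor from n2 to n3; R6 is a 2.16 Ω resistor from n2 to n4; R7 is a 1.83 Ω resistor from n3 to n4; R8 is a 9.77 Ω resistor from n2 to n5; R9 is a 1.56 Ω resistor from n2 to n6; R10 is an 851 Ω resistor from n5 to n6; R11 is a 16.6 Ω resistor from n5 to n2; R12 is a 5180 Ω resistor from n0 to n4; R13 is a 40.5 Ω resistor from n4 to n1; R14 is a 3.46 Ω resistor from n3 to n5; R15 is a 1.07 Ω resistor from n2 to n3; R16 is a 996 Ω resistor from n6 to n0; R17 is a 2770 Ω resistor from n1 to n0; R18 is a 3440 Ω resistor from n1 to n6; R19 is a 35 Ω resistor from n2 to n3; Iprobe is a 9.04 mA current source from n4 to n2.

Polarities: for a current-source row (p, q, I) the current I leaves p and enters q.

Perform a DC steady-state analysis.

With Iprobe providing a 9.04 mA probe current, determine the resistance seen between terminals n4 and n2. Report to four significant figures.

R_eq = 1.165 Ω

Apply KCL at each of the 6 non-ground nodes and solve the resulting linear system.
Node n1: branches {R4, R13, R17, R18} → V_1 = -0.002771
Node n2: branches {R2, R5, R6, R8, R9, R11, R15, R19, Iprobe} → V_2 = 0.006177
Node n3: branches {R3, R5, R7, R14, R15, R19} → V_3 = 0.003128
Node n4: branches {R1, R3, R6, R7, R12, R13, Iprobe} → V_4 = -0.004354
Node n5: branches {R4, R8, R10, R11, R14} → V_5 = 0.004152
Node n6: branches {R2, R9, R10, R16, R18} → V_6 = 0.006170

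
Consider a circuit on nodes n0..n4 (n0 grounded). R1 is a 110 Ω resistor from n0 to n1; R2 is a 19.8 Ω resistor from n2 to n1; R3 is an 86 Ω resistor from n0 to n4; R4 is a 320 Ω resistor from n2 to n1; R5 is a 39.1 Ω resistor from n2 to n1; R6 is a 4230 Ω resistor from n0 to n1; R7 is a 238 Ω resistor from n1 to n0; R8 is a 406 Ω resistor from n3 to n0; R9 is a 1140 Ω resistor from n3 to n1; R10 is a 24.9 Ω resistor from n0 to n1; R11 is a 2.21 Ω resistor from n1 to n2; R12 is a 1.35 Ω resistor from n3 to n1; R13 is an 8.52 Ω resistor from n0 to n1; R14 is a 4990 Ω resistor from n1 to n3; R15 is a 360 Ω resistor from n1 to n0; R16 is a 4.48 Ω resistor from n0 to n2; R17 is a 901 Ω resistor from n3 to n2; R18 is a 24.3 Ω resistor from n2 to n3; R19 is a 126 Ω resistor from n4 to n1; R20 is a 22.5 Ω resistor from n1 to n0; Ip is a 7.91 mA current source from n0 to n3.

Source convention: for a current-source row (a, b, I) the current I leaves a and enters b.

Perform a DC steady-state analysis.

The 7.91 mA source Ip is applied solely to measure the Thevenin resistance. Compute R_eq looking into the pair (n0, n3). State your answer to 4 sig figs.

MNA unknowns: 4 node voltages V₁..V_4
R1: Y=0.009091 on G[0,1]
R2: Y=0.05051 on G[2,1]
R3: Y=0.01163 on G[0,4]
R4: Y=0.003125 on G[2,1]
R5: Y=0.02558 on G[2,1]
R6: Y=0.0002364 on G[0,1]
R7: Y=0.004202 on G[1,0]
R8: Y=0.002463 on G[3,0]
R9: Y=0.0008772 on G[3,1]
R10: Y=0.04016 on G[0,1]
R11: Y=0.4525 on G[1,2]
R12: Y=0.7407 on G[3,1]
R13: Y=0.1174 on G[0,1]
R14: Y=0.0002004 on G[1,3]
R15: Y=0.002778 on G[1,0]
R16: Y=0.2232 on G[0,2]
R17: Y=0.001110 on G[3,2]
R18: Y=0.04115 on G[2,3]
R19: Y=0.007937 on G[4,1]
R20: Y=0.04444 on G[1,0]
Ip: z[0]−=0.00791, z[3]+=0.00791
solve → V1=0.02012, V2=0.01500, V3=0.02984, V4=0.008163

R_eq = 3.773 Ω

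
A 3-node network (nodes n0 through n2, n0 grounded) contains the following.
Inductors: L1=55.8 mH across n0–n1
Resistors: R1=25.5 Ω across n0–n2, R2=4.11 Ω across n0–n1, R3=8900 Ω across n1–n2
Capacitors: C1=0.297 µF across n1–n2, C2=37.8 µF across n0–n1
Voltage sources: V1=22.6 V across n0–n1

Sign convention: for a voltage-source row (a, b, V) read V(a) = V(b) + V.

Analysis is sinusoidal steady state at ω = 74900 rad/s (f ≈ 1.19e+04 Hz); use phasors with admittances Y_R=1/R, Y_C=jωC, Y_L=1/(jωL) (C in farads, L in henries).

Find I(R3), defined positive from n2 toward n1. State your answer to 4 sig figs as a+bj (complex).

Apply KCL at each of the 2 non-ground nodes and solve the resulting linear system.
Node n1: branches {L1, C1, C2, R2, R3, V1} → V_1 = -22.60+0.000j
Node n2: branches {R1, C1, R3} → V_2 = -5.527-9.657j
Source currents: i(V1)=-5.716-64.36j

0.001918-0.001085j A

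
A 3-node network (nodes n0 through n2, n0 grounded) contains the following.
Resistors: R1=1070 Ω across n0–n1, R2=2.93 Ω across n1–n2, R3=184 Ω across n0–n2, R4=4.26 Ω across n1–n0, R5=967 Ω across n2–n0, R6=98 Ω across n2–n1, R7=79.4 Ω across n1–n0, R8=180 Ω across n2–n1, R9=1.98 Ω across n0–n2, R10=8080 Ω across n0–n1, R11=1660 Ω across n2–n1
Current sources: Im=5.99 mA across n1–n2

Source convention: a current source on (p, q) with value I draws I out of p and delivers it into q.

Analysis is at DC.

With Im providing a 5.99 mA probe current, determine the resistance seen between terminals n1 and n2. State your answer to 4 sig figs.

R_eq = 1.905 Ω

Apply KCL at each of the 2 non-ground nodes and solve the resulting linear system.
Node n1: branches {R1, R2, R4, R6, R7, R8, R10, R11, Im} → V_1 = -0.007682
Node n2: branches {R2, R3, R5, R6, R8, R9, R11, Im} → V_2 = 0.003730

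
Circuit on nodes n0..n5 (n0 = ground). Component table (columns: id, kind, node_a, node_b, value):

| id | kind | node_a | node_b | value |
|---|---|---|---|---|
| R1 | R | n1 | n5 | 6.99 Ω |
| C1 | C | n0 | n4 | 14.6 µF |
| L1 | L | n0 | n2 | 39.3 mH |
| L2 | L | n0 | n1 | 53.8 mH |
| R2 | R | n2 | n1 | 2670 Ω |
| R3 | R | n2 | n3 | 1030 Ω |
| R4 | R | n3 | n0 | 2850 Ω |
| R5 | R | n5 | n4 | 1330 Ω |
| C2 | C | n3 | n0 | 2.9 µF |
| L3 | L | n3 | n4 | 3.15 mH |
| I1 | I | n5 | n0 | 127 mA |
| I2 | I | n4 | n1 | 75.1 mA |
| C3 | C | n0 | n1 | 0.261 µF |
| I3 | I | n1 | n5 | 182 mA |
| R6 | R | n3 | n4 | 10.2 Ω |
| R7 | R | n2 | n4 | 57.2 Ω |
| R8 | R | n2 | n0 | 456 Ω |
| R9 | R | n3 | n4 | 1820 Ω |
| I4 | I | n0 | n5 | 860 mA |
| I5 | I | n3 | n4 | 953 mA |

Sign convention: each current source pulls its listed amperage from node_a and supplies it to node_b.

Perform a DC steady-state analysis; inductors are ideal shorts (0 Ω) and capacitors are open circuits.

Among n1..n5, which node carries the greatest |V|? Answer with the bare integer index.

Apply KCL at each of the 5 non-ground nodes and solve the resulting linear system.
Node n1: branches {R1, L2, R2, I2, C3, I3} → V_1 = 0.000
Node n2: branches {L1, R2, R3, R7, R8} → V_2 = 0.000
Node n3: branches {R3, R4, C2, L3, R6, R9, I5} → V_3 = -3.596
Node n4: branches {C1, R5, L3, I2, R6, R7, R9, I5} → V_4 = -3.596
Node n5: branches {R1, R5, I1, I3, I4} → V_5 = 6.344
Source currents: i(L1)=0.06636, i(L2)=-0.8006, i(L3)=-0.9482

5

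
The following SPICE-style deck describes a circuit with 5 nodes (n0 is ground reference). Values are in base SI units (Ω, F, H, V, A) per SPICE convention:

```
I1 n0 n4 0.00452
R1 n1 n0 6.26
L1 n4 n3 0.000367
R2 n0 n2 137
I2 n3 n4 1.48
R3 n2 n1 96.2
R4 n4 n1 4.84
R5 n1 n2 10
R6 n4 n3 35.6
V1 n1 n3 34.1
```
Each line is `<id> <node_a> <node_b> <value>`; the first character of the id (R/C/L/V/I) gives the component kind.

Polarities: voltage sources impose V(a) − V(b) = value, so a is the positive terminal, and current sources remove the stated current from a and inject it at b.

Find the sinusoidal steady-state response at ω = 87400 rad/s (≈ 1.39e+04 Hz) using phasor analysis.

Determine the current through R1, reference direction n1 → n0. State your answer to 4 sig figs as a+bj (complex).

0.004334+0.000j A

Apply KCL at each of the 4 non-ground nodes and solve the resulting linear system.
Node n1: branches {R1, R3, R4, R5, V1} → V_1 = 0.02713+0.000j
Node n2: branches {R2, R3, R5} → V_2 = 0.02545+0.000j
Node n3: branches {L1, I2, R6, V1} → V_3 = -34.07+0.000j
Node n4: branches {I1, L1, I2, R4, R6} → V_4 = 1.641+4.744j
Source currents: i(V1)=0.3289+0.9802j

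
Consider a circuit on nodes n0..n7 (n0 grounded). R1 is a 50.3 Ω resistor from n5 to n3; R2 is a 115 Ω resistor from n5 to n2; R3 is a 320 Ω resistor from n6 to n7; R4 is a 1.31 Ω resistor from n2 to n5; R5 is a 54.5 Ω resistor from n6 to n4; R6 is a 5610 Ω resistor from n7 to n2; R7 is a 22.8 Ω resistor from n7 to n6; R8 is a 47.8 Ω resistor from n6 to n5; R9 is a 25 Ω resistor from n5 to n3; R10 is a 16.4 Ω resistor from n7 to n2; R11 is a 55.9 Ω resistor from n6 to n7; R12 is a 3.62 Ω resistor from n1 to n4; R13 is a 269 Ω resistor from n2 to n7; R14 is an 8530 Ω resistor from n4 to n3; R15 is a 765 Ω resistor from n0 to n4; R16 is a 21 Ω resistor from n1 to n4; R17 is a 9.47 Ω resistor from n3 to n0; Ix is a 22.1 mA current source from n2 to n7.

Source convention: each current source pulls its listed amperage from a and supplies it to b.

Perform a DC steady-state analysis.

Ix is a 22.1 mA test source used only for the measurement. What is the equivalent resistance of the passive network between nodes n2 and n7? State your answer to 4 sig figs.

R_eq = 12.34 Ω

Element admittances at DC:
  Y(R1) = 0.01988 S between n5,n3
  Y(R2) = 0.008696 S between n5,n2
  Y(R3) = 0.003125 S between n6,n7
  Y(R4) = 0.7634 S between n2,n5
  Y(R5) = 0.01835 S between n6,n4
  Y(R6) = 0.0001783 S between n7,n2
  Y(R7) = 0.04386 S between n7,n6
  Y(R8) = 0.02092 S between n6,n5
  Y(R9) = 0.04000 S between n5,n3
  Y(R10) = 0.06098 S between n7,n2
  Y(R11) = 0.01789 S between n6,n7
  Y(R12) = 0.2762 S between n1,n4
  Y(R13) = 0.003717 S between n2,n7
  Y(R14) = 0.0001172 S between n4,n3
  Y(R15) = 0.001307 S between n0,n4
  Y(R16) = 0.04762 S between n1,n4
  Y(R17) = 0.1056 S between n3,n0
  Ix: injects 0.0221 A into n7 (from n2)
Assemble and solve the 7×7 MNA system:
  V(n1)=0.1785  V(n2)=-0.01218  V(n3)=-0.002210  V(n4)=0.1785  V(n5)=-0.006461  V(n6)=0.1924  V(n7)=0.2604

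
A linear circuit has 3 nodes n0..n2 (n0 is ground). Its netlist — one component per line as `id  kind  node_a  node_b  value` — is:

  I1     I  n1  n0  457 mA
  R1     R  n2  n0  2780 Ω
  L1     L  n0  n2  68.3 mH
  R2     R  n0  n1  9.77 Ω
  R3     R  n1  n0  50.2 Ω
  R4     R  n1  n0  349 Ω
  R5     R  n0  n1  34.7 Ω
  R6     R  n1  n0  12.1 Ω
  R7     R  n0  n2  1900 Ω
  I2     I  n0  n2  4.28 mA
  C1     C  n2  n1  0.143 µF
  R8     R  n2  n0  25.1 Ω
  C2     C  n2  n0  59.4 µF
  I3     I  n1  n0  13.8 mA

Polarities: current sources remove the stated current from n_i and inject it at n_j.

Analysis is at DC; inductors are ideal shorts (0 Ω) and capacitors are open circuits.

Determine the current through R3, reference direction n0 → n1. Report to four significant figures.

Element admittances at DC:
  I1: injects 0.457 A into n0 (from n1)
  Y(R1) = 0.0003597 S between n2,n0
  L1: short n0↔n2 (DC inductor)
  Y(R2) = 0.1024 S between n0,n1
  Y(R3) = 0.01992 S between n1,n0
  Y(R4) = 0.002865 S between n1,n0
  Y(R5) = 0.02882 S between n0,n1
  Y(R6) = 0.08264 S between n1,n0
  Y(R7) = 0.0005263 S between n0,n2
  I2: injects 0.00428 A into n2 (from n0)
  Y(C1) = 0.000 S between n2,n1
  Y(R8) = 0.03984 S between n2,n0
  Y(C2) = 0.000 S between n2,n0
  I3: injects 0.0138 A into n0 (from n1)
Assemble and solve the 3×3 MNA system:
  V(n1)=-1.990  V(n2)=0.000
  i(L1)=-0.004280

0.03964 A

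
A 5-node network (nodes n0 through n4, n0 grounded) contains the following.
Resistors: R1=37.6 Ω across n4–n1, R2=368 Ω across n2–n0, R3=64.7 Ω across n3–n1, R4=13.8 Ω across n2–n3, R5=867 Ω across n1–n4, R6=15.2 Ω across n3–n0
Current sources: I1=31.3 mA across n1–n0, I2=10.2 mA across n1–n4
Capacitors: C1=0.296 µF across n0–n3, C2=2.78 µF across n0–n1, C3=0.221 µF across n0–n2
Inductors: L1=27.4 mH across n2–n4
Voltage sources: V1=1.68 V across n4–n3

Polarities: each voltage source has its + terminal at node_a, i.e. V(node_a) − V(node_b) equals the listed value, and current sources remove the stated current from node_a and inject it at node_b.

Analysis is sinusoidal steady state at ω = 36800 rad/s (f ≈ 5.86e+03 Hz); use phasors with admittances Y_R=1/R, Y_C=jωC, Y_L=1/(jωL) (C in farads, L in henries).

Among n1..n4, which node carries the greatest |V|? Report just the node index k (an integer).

Element admittances at ω=36800 rad/s:
  Y(R1) = 0.02660+0.000j S between n4,n1
  I1: injects 0.0313 A into n0 (from n1)
  I2: injects 0.0102 A into n4 (from n1)
  Y(R2) = 0.002717+0.000j S between n2,n0
  Y(R3) = 0.01546+0.000j S between n3,n1
  Y(C1) = 0.000+0.01089j S between n0,n3
  Y(C2) = 0.000+0.1023j S between n0,n1
  Y(R4) = 0.07246+0.000j S between n2,n3
  Y(C3) = 0.000+0.008133j S between n0,n2
  Y(R5) = 0.001153+0.000j S between n1,n4
  Y(L1) = 0.000-0.0009917j S between n2,n4
  Y(R6) = 0.06579+0.000j S between n3,n0
  V1: constraint V(n4)−V(n3) = 1.68
Assemble and solve the 5×5 MNA system:
  V(n1)=0.0005190+0.08182j  V(n2)=-0.2908+0.08962j  V(n3)=-0.3117+0.08305j  V(n4)=1.368+0.08305j
  i(V1)=-0.02775+0.001611j

4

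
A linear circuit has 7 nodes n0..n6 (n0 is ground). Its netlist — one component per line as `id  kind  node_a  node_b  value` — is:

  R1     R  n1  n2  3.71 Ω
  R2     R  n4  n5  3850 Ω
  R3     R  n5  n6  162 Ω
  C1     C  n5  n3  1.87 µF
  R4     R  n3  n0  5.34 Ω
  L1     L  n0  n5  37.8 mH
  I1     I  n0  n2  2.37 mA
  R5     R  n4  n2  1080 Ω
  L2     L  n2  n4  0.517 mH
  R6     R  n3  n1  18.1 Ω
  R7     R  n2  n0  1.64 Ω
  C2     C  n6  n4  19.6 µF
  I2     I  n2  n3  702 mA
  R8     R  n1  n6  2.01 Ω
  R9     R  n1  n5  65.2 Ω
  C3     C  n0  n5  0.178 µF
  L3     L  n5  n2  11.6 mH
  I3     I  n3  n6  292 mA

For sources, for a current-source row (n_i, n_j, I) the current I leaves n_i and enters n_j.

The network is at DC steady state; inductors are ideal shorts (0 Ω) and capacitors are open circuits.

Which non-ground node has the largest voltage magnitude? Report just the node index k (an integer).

MNA unknowns: 6 node voltages V₁..V_6 plus 3 source currents (L1, L2, L3)
R1: Y=0.2695 on G[1,2]
R2: Y=0.0002597 on G[4,5]
R3: Y=0.006173 on G[5,6]
C1: Y=0.000 on G[5,3]
R4: Y=0.1873 on G[3,0]
L1: row V0−V5=0, i_L1 at 0,5
I1: z[0]−=0.00237, z[2]+=0.00237
R5: Y=0.0009259 on G[4,2]
L2: row V2−V4=0, i_L2 at 2,4
R6: Y=0.05525 on G[3,1]
R7: Y=0.6098 on G[2,0]
C2: Y=0.000 on G[6,4]
I2: z[2]−=0.702, z[3]+=0.702
R8: Y=0.4975 on G[1,6]
R9: Y=0.01534 on G[1,5]
C3: Y=0.000 on G[0,5]
L3: row V5−V2=0, i_L3 at 5,2
I3: z[3]−=0.292, z[6]+=0.292
solve → V1=1.144, V2=0.000, V3=1.951, V4=0.000, V5=0.000, V6=1.710
aux → i_L1=0.3630, i_L2=0.000, i_L3=0.3912

3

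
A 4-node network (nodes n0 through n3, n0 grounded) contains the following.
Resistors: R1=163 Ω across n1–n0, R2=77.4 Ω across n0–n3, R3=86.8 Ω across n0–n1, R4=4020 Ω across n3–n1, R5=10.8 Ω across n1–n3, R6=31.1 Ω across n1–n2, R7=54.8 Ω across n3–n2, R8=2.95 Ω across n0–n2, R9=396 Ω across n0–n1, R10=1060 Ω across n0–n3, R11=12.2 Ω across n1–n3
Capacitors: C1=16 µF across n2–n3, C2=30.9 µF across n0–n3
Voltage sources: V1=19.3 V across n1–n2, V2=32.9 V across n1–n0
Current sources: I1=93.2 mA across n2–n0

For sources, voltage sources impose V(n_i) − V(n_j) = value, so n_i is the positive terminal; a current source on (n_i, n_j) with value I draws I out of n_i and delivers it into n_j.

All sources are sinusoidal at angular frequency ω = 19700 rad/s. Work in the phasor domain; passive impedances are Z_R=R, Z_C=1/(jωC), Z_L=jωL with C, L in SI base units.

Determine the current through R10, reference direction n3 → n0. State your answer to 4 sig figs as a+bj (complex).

Element admittances at ω=19700 rad/s:
  Y(R1) = 0.006135+0.000j S between n1,n0
  Y(R2) = 0.01292+0.000j S between n0,n3
  Y(C1) = 0.000+0.3152j S between n2,n3
  Y(R3) = 0.01152+0.000j S between n0,n1
  Y(R4) = 0.0002488+0.000j S between n3,n1
  Y(R5) = 0.09259+0.000j S between n1,n3
  Y(R6) = 0.03215+0.000j S between n1,n2
  Y(R7) = 0.01825+0.000j S between n3,n2
  Y(C2) = 0.000+0.6087j S between n0,n3
  Y(R8) = 0.3390+0.000j S between n0,n2
  Y(R9) = 0.002525+0.000j S between n0,n1
  Y(R10) = 0.0009434+0.000j S between n0,n3
  Y(R11) = 0.08197+0.000j S between n1,n3
  V1: constraint V(n1)−V(n2) = 19.3
  V2: constraint V(n1)−V(n0) = 32.9
  I1: injects 0.0932 A into n0 (from n2)
Assemble and solve the 5×5 MNA system:
  V(n1)=32.90+0.000j  V(n2)=13.60+0.000j  V(n3)=5.803-5.194j
  i(V1)=2.588+2.552j  i(V2)=-8.609-3.460j

0.005474-0.004900j A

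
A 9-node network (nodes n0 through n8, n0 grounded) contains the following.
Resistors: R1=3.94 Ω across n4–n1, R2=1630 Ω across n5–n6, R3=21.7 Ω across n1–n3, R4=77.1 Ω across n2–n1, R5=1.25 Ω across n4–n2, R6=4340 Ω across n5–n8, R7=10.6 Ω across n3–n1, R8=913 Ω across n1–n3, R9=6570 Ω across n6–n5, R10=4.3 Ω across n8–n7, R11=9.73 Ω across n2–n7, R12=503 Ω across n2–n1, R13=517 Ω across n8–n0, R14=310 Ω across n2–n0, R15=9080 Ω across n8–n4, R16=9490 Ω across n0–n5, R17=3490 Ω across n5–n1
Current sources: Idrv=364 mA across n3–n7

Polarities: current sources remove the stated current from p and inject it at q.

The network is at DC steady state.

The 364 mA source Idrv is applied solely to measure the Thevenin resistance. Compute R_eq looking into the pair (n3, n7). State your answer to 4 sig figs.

Element admittances at DC:
  Y(R1) = 0.2538 S between n4,n1
  Y(R2) = 0.0006135 S between n5,n6
  Y(R3) = 0.04608 S between n1,n3
  Y(R4) = 0.01297 S between n2,n1
  Y(R5) = 0.8000 S between n4,n2
  Y(R6) = 0.0002304 S between n5,n8
  Y(R7) = 0.09434 S between n3,n1
  Y(R8) = 0.001095 S between n1,n3
  Y(R9) = 0.0001522 S between n6,n5
  Y(R10) = 0.2326 S between n8,n7
  Y(R11) = 0.1028 S between n2,n7
  Y(R12) = 0.001988 S between n2,n1
  Y(R13) = 0.001934 S between n8,n0
  Y(R14) = 0.003226 S between n2,n0
  Y(R15) = 0.0001101 S between n8,n4
  Y(R16) = 0.0001054 S between n0,n5
  Y(R17) = 0.0002865 S between n5,n1
  Idrv: injects 0.364 A into n7 (from n3)
Assemble and solve the 8×8 MNA system:
  V(n1)=-3.037  V(n2)=-1.288  V(n3)=-5.609  V(n4)=-1.709  V(n5)=-0.5912  V(n6)=-0.5912  V(n7)=2.203  V(n8)=2.180

R_eq = 21.46 Ω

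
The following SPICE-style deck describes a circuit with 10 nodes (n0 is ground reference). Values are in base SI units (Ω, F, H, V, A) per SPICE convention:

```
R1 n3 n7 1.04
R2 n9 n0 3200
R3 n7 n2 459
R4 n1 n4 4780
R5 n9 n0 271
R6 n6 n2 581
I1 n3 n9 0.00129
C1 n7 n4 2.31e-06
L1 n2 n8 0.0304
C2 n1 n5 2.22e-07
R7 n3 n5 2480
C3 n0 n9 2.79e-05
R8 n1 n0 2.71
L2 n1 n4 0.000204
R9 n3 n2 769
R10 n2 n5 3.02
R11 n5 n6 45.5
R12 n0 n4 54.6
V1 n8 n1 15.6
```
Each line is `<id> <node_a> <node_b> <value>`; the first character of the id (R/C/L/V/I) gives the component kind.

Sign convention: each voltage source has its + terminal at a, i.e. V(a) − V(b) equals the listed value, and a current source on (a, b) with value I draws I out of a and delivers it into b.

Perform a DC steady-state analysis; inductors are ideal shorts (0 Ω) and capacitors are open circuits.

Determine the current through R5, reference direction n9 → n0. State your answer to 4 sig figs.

0.001189 A

Apply KCL at each of the 9 non-ground nodes and solve the resulting linear system.
Node n1: branches {R4, C2, R8, L2, V1} → V_1 = -0.003331
Node n2: branches {R3, R6, L1, R9, R10} → V_2 = 15.60
Node n3: branches {R1, I1, R7, R9} → V_3 = 15.26
Node n4: branches {R4, C1, L2, R12} → V_4 = -0.003331
Node n5: branches {C2, R7, R10, R11} → V_5 = 15.60
Node n6: branches {R6, R11} → V_6 = 15.60
Node n7: branches {R1, R3, C1} → V_7 = 15.26
Node n8: branches {L1, V1} → V_8 = 15.60
Node n9: branches {R2, R5, I1, C3} → V_9 = 0.3223
Source currents: i(L1)=-0.001290, i(L2)=-6.100e-05, i(V1)=-0.001290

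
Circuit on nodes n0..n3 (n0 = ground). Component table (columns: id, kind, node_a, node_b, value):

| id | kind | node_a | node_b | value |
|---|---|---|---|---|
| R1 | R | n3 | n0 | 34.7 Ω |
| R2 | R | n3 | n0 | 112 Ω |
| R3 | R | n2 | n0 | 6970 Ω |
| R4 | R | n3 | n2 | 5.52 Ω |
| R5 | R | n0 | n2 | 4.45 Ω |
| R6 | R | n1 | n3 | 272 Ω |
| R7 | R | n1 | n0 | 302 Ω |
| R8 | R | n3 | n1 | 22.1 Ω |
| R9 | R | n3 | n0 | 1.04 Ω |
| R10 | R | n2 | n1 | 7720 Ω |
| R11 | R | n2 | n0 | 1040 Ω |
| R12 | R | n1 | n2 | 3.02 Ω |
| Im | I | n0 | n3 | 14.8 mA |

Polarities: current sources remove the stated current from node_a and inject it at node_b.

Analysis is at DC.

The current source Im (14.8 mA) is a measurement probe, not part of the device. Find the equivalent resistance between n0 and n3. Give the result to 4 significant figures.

R_eq = 0.8987 Ω

Apply KCL at each of the 3 non-ground nodes and solve the resulting linear system.
Node n1: branches {R6, R7, R8, R10, R12} → V_1 = 0.007375
Node n2: branches {R3, R4, R5, R10, R11, R12} → V_2 = 0.006573
Node n3: branches {R1, R2, R4, R6, R8, R9, Im} → V_3 = 0.01330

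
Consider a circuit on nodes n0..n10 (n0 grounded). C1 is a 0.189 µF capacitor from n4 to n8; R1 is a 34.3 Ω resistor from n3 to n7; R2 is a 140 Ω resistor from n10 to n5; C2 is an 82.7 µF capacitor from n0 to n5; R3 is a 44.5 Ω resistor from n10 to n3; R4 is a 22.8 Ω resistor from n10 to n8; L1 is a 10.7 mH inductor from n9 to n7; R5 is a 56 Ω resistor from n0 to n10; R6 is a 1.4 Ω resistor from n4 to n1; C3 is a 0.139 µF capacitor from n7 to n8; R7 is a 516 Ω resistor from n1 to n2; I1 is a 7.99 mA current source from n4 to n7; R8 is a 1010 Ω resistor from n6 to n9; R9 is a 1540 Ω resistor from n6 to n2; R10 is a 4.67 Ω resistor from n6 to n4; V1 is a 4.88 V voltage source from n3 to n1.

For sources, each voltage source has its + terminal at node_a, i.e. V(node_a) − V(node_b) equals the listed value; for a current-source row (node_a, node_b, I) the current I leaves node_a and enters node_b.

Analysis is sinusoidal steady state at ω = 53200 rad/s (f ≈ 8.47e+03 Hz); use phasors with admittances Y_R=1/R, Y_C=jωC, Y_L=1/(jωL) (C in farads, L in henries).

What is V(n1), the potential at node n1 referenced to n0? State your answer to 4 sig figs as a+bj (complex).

-3.915+0.9127j V

MNA unknowns: 10 node voltages V₁..V_10 plus 1 source current (V1)
C1: Y=0.000+0.01005j on G[4,8]
R1: Y=0.02915+0.000j on G[3,7]
R2: Y=0.007143+0.000j on G[10,5]
C2: Y=0.000+4.400j on G[0,5]
R3: Y=0.02247+0.000j on G[10,3]
R4: Y=0.04386+0.000j on G[10,8]
L1: Y=0.000-0.001757j on G[9,7]
R5: Y=0.01786+0.000j on G[0,10]
R6: Y=0.7143+0.000j on G[4,1]
C3: Y=0.000+0.007395j on G[7,8]
R7: Y=0.001938+0.000j on G[1,2]
I1: z[4]−=0.00799, z[7]+=0.00799
R8: Y=0.0009901+0.000j on G[6,9]
R9: Y=0.0006494+0.000j on G[6,2]
R10: Y=0.2141+0.000j on G[6,4]
V1: row V3−V1=4.88, i_V1 at 3,1
solve → V1=-3.915+0.9127j, V2=-3.907+0.9209j, V3=0.9653+0.9127j, V4=-3.901+0.9571j, V5=0.000+0.000j, V6=-3.883+0.9452j, V7=1.363+0.5285j, V8=-0.4946-0.4676j, V9=-0.07999-1.615j, V10=0.000+0.000j
aux → i_V1=-0.01010-0.03171j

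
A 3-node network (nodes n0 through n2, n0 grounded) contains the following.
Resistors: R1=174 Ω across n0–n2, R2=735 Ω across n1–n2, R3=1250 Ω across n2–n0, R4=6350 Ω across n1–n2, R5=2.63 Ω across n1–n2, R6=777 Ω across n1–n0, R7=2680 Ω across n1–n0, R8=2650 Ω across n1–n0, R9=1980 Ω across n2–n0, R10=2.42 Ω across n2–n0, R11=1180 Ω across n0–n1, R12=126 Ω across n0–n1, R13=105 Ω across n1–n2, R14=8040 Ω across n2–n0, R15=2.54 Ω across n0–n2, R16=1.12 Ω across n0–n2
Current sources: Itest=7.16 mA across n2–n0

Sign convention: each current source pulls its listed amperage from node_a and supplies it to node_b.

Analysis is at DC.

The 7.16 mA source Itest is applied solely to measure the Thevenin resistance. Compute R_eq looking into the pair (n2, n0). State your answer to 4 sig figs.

R_eq = 0.5822 Ω

MNA unknowns: 2 node voltages V₁..V_2
R1: Y=0.005747 on G[0,2]
R2: Y=0.001361 on G[1,2]
R3: Y=0.0008000 on G[2,0]
R4: Y=0.0001575 on G[1,2]
R5: Y=0.3802 on G[1,2]
R6: Y=0.001287 on G[1,0]
R7: Y=0.0003731 on G[1,0]
R8: Y=0.0003774 on G[1,0]
R9: Y=0.0005051 on G[2,0]
R10: Y=0.4132 on G[2,0]
R11: Y=0.0008475 on G[0,1]
R12: Y=0.007937 on G[0,1]
R13: Y=0.009524 on G[1,2]
R14: Y=0.0001244 on G[2,0]
R15: Y=0.3937 on G[0,2]
R16: Y=0.8929 on G[0,2]
Itest: z[2]−=0.00716, z[0]+=0.00716
solve → V1=-0.004057, V2=-0.004169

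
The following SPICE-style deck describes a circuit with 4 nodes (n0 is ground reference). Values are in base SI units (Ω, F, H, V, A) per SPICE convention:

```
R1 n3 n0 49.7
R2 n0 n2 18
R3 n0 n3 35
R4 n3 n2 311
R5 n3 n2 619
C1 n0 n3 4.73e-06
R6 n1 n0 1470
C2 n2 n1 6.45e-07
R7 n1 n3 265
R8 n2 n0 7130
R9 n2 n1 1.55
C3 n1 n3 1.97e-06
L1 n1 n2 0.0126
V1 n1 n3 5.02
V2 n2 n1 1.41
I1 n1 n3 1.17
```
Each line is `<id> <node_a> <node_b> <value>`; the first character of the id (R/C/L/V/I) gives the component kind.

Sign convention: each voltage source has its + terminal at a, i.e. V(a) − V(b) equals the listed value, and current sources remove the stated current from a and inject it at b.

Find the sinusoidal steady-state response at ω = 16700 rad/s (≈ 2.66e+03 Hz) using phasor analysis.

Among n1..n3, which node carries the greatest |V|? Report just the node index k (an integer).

2

Element admittances at ω=16700 rad/s:
  Y(R1) = 0.02012+0.000j S between n3,n0
  Y(R2) = 0.05556+0.000j S between n0,n2
  Y(R3) = 0.02857+0.000j S between n0,n3
  Y(R4) = 0.003215+0.000j S between n3,n2
  Y(R5) = 0.001616+0.000j S between n3,n2
  Y(C1) = 0.000+0.07899j S between n0,n3
  Y(R6) = 0.0006803+0.000j S between n1,n0
  Y(C2) = 0.000+0.01077j S between n2,n1
  Y(R7) = 0.003774+0.000j S between n1,n3
  Y(R8) = 0.0001403+0.000j S between n2,n0
  Y(R9) = 0.6452+0.000j S between n2,n1
  Y(C3) = 0.000+0.03290j S between n1,n3
  Y(L1) = 0.000-0.004752j S between n1,n2
  V1: constraint V(n1)−V(n3) = 5.02
  V2: constraint V(n2)−V(n1) = 1.41
  I1: injects 1.17 A into n3 (from n1)
Assemble and solve the 5×5 MNA system:
  V(n1)=2.822+1.653j  V(n2)=4.232+1.653j  V(n3)=-2.198+1.653j
  i(V1)=-1.458-0.2583j  i(V2)=-1.176-0.1005j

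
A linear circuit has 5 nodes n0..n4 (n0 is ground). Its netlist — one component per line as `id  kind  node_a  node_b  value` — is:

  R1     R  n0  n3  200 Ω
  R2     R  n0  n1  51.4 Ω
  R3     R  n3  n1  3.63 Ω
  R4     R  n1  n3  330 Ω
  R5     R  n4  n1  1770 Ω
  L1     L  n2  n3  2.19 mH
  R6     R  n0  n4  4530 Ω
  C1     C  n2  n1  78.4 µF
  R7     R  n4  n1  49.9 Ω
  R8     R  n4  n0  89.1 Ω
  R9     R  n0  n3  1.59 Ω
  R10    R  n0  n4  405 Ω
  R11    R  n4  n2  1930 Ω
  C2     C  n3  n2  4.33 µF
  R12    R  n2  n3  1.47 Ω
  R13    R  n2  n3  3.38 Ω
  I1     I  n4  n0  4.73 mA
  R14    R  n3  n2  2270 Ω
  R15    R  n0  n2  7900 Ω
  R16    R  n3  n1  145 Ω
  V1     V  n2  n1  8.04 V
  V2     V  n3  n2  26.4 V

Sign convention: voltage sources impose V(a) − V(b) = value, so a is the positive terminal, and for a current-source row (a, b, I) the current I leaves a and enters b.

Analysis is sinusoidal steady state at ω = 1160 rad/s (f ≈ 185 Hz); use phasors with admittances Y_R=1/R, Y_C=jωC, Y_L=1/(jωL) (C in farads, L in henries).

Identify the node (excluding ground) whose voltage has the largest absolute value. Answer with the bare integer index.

1

Apply KCL at each of the 4 non-ground nodes and solve the resulting linear system.
Node n1: branches {R2, R3, R4, R5, C1, R7, R16, V1} → V_1 = -32.99+0.000j
Node n2: branches {L1, C1, R11, C2, R12, R13, R14, R15, V1, V2} → V_2 = -24.95+0.000j
Node n3: branches {R1, R3, R4, L1, R9, C2, R12, R13, R14, R16, V2} → V_3 = 1.447+0.000j
Node n4: branches {R5, R6, R7, R8, R10, R11, I1} → V_4 = -19.91+0.000j
Source currents: i(V1)=-10.74-0.7312j, i(V2)=-36.53+10.26j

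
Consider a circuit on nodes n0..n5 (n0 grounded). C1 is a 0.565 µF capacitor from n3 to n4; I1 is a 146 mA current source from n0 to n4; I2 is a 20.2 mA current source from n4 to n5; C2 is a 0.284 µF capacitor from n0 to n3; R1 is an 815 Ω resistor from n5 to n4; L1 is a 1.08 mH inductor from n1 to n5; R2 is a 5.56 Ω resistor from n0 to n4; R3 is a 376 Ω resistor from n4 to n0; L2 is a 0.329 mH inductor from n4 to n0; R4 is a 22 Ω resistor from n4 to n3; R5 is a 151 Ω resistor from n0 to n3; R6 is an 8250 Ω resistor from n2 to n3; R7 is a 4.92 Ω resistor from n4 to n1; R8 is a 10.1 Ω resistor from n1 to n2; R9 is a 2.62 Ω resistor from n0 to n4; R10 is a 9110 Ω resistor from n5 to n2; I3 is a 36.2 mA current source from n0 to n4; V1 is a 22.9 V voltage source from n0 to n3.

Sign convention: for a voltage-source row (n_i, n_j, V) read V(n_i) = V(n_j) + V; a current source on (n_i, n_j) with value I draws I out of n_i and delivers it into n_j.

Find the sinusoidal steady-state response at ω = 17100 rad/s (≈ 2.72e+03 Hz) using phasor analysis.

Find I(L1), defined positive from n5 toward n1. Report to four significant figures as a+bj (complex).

MNA unknowns: 5 node voltages V₁..V_5 plus 1 source current (V1)
C1: Y=0.000+0.009661j on G[3,4]
I1: z[0]−=0.146, z[4]+=0.146
I2: z[4]−=0.0202, z[5]+=0.0202
C2: Y=0.000+0.004856j on G[0,3]
R1: Y=0.001227+0.000j on G[5,4]
L1: Y=0.000-0.05415j on G[1,5]
R2: Y=0.1799+0.000j on G[0,4]
R3: Y=0.002660+0.000j on G[4,0]
L2: Y=0.000-0.1777j on G[4,0]
R4: Y=0.04545+0.000j on G[4,3]
R5: Y=0.006623+0.000j on G[0,3]
R6: Y=0.0001212+0.000j on G[2,3]
R7: Y=0.2033+0.000j on G[4,1]
R8: Y=0.09901+0.000j on G[1,2]
R9: Y=0.3817+0.000j on G[0,4]
R10: Y=0.0001098+0.000j on G[5,2]
I3: z[0]−=0.0362, z[4]+=0.0362
V1: row V0−V3=22.9, i_V1 at 0,3
solve → V1=-1.134-0.7010j, V2=-1.161-0.6997j, V3=-22.90+0.000j, V4=-1.220-0.6992j, V5=-1.125-0.3301j
aux → i_V1=-1.146-0.2888j

0.02008-0.0004934j A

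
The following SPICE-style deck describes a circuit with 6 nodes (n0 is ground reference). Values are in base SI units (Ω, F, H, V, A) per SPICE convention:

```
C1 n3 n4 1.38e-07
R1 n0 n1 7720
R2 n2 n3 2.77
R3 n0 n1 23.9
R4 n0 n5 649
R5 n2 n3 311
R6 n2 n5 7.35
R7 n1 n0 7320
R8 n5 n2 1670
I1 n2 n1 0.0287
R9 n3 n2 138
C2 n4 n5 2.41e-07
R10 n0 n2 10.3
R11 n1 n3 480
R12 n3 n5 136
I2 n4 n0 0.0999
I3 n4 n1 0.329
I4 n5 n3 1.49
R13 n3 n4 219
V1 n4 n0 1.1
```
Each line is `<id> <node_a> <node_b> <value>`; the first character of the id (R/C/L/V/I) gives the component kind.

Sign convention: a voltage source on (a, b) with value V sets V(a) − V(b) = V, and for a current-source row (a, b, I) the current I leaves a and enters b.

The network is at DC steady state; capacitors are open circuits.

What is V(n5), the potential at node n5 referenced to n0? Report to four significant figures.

-10.20 V

MNA unknowns: 5 node voltages V₁..V_5 plus 1 source current (V1)
C1: Y=0.000 on G[3,4]
R1: Y=0.0001295 on G[0,1]
R2: Y=0.3610 on G[2,3]
R3: Y=0.04184 on G[0,1]
R4: Y=0.001541 on G[0,5]
R5: Y=0.003215 on G[2,3]
R6: Y=0.1361 on G[2,5]
R7: Y=0.0001366 on G[1,0]
R8: Y=0.0005988 on G[5,2]
I1: z[2]−=0.0287, z[1]+=0.0287
R9: Y=0.007246 on G[3,2]
C2: Y=0.000 on G[4,5]
R10: Y=0.09709 on G[0,2]
R11: Y=0.002083 on G[1,3]
R12: Y=0.007353 on G[3,5]
I2: z[4]−=0.0999, z[0]+=0.0999
I3: z[4]−=0.329, z[1]+=0.329
I4: z[5]−=1.49, z[3]+=1.49
R13: Y=0.004566 on G[3,4]
V1: row V4−V0=1.1, i_V1 at 4,0
solve → V1=8.263, V2=-0.1502, V3=3.584, V4=1.100, V5=-10.20
aux → i_V1=-0.4176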